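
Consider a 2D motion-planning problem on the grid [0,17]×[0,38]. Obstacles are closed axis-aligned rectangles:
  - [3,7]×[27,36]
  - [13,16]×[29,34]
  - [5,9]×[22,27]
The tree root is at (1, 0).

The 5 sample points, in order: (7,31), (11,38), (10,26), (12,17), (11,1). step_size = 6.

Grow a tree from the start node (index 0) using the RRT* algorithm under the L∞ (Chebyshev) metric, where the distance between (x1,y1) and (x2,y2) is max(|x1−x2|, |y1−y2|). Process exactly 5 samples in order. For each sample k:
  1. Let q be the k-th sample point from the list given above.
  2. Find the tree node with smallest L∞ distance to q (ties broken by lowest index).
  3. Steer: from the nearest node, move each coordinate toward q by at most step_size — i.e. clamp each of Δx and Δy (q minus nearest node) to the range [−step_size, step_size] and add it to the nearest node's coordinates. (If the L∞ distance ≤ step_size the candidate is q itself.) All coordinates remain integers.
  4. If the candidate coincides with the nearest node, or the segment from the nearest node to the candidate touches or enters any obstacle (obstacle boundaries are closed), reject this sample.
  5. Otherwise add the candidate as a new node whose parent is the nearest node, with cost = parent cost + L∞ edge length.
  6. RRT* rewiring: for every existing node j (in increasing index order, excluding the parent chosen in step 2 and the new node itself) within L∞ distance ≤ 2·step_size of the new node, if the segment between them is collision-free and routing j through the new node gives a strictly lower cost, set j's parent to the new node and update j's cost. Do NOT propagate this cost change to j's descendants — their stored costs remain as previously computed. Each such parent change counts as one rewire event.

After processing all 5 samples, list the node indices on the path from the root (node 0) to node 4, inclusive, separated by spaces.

Path: 0 1 2 3 4

1. q=(7,31) nearest=0 d=31 new=(7,6) → add node 1 parent=0 cost=6
2. q=(11,38) nearest=1 d=32 new=(11,12) → add node 2 parent=1 cost=12
3. q=(10,26) nearest=2 d=14 new=(10,18) → add node 3 parent=2 cost=18
4. q=(12,17) nearest=3 d=2 new=(12,17) → add node 4 parent=3 cost=20
5. q=(11,1) nearest=1 d=5 new=(11,1) → add node 5 parent=1 cost=11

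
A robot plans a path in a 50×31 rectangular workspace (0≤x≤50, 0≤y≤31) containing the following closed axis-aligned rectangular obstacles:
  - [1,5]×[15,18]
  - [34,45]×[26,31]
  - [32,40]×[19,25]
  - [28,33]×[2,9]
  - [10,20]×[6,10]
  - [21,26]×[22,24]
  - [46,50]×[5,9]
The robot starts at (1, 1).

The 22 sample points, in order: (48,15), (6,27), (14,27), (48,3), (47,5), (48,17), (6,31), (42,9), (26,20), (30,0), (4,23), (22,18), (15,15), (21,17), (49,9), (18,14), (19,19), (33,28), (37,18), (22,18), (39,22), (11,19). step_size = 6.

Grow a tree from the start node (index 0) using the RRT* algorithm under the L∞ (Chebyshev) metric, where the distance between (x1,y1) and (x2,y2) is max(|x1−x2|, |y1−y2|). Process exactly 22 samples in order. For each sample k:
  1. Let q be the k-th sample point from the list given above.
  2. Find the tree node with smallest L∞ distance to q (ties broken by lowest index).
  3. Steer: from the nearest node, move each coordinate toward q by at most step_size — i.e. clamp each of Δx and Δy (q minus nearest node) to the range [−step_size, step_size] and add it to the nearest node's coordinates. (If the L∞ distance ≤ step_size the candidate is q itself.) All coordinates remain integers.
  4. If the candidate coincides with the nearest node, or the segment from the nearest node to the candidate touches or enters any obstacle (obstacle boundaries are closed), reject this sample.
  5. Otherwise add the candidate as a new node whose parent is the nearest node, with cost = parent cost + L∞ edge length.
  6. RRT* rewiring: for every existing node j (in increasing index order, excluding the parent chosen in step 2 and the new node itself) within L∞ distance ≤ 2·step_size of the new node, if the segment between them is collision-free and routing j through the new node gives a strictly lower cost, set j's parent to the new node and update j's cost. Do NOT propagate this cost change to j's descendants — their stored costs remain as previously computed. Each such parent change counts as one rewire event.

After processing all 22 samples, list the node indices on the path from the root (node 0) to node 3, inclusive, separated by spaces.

1. q=(48,15) nearest=0 d=47 new=(7,7) → add node 1 parent=0 cost=6
2. q=(6,27) nearest=1 d=20 new=(6,13) → add node 2 parent=1 cost=12
3. q=(14,27) nearest=2 d=14 new=(12,19) → add node 3 parent=2 cost=18
4. q=(48,3) nearest=3 d=36 new=(18,13) → add node 4 parent=3 cost=24
5. q=(47,5) nearest=4 d=29 new=(24,7) → add node 5 parent=4 cost=30
6. q=(48,17) nearest=5 d=24 new=(30,13) → add node 6 parent=5 cost=36
7. q=(6,31) nearest=3 d=12 new=(6,25) → add node 7 parent=3 cost=24
8. q=(42,9) nearest=6 d=12 new=(36,9) → add node 8 parent=6 cost=42
9. q=(26,20) nearest=6 d=7 new=(26,19) → add node 9 parent=6 cost=42
10. q=(30,0) nearest=5 d=7 new=(30,1) → blocked by [28,33]×[2,9], reject
11. q=(4,23) nearest=7 d=2 new=(4,23) → add node 10 parent=7 cost=26
12. q=(22,18) nearest=9 d=4 new=(22,18) → add node 11 parent=9 cost=46
13. q=(15,15) nearest=4 d=3 new=(15,15) → add node 12 parent=4 cost=27; rewire 9→12 (38<42); rewire 11→12 (34<46)
14. q=(21,17) nearest=11 d=1 new=(21,17) → add node 13 parent=11 cost=35
15. q=(49,9) nearest=8 d=13 new=(42,9) → add node 14 parent=8 cost=48
16. q=(18,14) nearest=4 d=1 new=(18,14) → add node 15 parent=4 cost=25; rewire 9→15 (33<38); rewire 11→15 (29<34); rewire 13→15 (28<35)
17. q=(19,19) nearest=13 d=2 new=(19,19) → add node 16 parent=13 cost=30
18. q=(33,28) nearest=9 d=9 new=(32,25) → blocked by [32,40]×[19,25], reject
19. q=(37,18) nearest=6 d=7 new=(36,18) → add node 17 parent=6 cost=42
20. q=(22,18) nearest=11 d=0 → coincident, reject
21. q=(39,22) nearest=17 d=4 new=(39,22) → blocked by [32,40]×[19,25], reject
22. q=(11,19) nearest=3 d=1 new=(11,19) → add node 18 parent=3 cost=19; rewire 12→18 (23<27); rewire 16→18 (27<30)

Path: 0 1 2 3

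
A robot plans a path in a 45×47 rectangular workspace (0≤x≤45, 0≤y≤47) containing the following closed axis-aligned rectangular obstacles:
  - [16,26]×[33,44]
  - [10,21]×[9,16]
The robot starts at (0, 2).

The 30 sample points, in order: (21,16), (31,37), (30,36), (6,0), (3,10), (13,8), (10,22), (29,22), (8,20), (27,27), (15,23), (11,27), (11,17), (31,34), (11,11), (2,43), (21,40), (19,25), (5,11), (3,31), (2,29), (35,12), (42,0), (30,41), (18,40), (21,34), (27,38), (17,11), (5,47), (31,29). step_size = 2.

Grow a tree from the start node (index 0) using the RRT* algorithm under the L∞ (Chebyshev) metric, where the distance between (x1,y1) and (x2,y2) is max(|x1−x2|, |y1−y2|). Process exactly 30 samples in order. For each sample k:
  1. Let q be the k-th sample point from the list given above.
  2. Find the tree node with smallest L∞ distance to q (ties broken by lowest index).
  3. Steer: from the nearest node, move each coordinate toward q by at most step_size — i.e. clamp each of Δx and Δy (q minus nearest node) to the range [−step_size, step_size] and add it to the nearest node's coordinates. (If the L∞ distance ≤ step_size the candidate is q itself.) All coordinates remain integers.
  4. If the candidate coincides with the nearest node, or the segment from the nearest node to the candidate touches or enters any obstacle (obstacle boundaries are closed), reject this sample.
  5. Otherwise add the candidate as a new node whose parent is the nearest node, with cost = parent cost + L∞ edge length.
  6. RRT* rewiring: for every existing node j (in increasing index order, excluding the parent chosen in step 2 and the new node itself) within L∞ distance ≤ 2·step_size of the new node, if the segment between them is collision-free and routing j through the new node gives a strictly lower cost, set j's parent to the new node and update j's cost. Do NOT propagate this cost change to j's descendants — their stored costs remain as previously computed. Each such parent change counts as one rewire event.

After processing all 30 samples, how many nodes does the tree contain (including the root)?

1. q=(21,16) nearest=0 d=21 new=(2,4) → add node 1 parent=0 cost=2
2. q=(31,37) nearest=1 d=33 new=(4,6) → add node 2 parent=1 cost=4
3. q=(30,36) nearest=2 d=30 new=(6,8) → add node 3 parent=2 cost=6
4. q=(6,0) nearest=1 d=4 new=(4,2) → add node 4 parent=1 cost=4
5. q=(3,10) nearest=3 d=3 new=(4,10) → add node 5 parent=3 cost=8
6. q=(13,8) nearest=3 d=7 new=(8,8) → add node 6 parent=3 cost=8
7. q=(10,22) nearest=5 d=12 new=(6,12) → add node 7 parent=5 cost=10
8. q=(29,22) nearest=6 d=21 new=(10,10) → blocked by [10,21]×[9,16], reject
9. q=(8,20) nearest=7 d=8 new=(8,14) → add node 8 parent=7 cost=12
10. q=(27,27) nearest=6 d=19 new=(10,10) → blocked by [10,21]×[9,16], reject
11. q=(15,23) nearest=8 d=9 new=(10,16) → blocked by [10,21]×[9,16], reject
12. q=(11,27) nearest=8 d=13 new=(10,16) → blocked by [10,21]×[9,16], reject
13. q=(11,17) nearest=8 d=3 new=(10,16) → blocked by [10,21]×[9,16], reject
14. q=(31,34) nearest=8 d=23 new=(10,16) → blocked by [10,21]×[9,16], reject
15. q=(11,11) nearest=6 d=3 new=(10,10) → blocked by [10,21]×[9,16], reject
16. q=(2,43) nearest=8 d=29 new=(6,16) → add node 9 parent=8 cost=14
17. q=(21,40) nearest=9 d=24 new=(8,18) → add node 10 parent=9 cost=16
18. q=(19,25) nearest=8 d=11 new=(10,16) → blocked by [10,21]×[9,16], reject
19. q=(5,11) nearest=5 d=1 new=(5,11) → add node 11 parent=5 cost=9
20. q=(3,31) nearest=10 d=13 new=(6,20) → add node 12 parent=10 cost=18
21. q=(2,29) nearest=12 d=9 new=(4,22) → add node 13 parent=12 cost=20
22. q=(35,12) nearest=6 d=27 new=(10,10) → blocked by [10,21]×[9,16], reject
23. q=(42,0) nearest=6 d=34 new=(10,6) → add node 14 parent=6 cost=10
24. q=(30,41) nearest=10 d=23 new=(10,20) → add node 15 parent=10 cost=18
25. q=(18,40) nearest=13 d=18 new=(6,24) → add node 16 parent=13 cost=22
26. q=(21,34) nearest=15 d=14 new=(12,22) → add node 17 parent=15 cost=20
27. q=(27,38) nearest=17 d=16 new=(14,24) → add node 18 parent=17 cost=22
28. q=(17,11) nearest=14 d=7 new=(12,8) → add node 19 parent=14 cost=12
29. q=(5,47) nearest=16 d=23 new=(5,26) → add node 20 parent=16 cost=24
30. q=(31,29) nearest=18 d=17 new=(16,26) → add node 21 parent=18 cost=24

Node count: 22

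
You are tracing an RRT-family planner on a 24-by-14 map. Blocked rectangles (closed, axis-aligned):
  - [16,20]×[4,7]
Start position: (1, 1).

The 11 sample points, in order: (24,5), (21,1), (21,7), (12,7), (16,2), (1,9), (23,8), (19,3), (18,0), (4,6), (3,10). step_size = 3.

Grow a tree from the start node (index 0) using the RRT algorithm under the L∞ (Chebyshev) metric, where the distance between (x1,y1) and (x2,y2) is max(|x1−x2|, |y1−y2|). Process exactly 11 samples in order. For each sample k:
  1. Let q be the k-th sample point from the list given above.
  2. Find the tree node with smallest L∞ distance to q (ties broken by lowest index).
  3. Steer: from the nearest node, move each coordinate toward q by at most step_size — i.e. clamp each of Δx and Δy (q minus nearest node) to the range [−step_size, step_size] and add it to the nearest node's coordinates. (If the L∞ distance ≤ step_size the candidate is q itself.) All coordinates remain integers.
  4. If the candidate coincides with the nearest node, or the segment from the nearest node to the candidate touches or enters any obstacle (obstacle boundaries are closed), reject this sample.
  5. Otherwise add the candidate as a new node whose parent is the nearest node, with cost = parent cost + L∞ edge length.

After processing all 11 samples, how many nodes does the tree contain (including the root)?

Node count: 11

1. q=(24,5) nearest=0 d=23 new=(4,4) → add node 1 parent=0 cost=3
2. q=(21,1) nearest=1 d=17 new=(7,1) → add node 2 parent=1 cost=6
3. q=(21,7) nearest=2 d=14 new=(10,4) → add node 3 parent=2 cost=9
4. q=(12,7) nearest=3 d=3 new=(12,7) → add node 4 parent=3 cost=12
5. q=(16,2) nearest=4 d=5 new=(15,4) → add node 5 parent=4 cost=15
6. q=(1,9) nearest=1 d=5 new=(1,7) → add node 6 parent=1 cost=6
7. q=(23,8) nearest=5 d=8 new=(18,7) → blocked by [16,20]×[4,7], reject
8. q=(19,3) nearest=5 d=4 new=(18,3) → add node 7 parent=5 cost=18
9. q=(18,0) nearest=7 d=3 new=(18,0) → add node 8 parent=7 cost=21
10. q=(4,6) nearest=1 d=2 new=(4,6) → add node 9 parent=1 cost=5
11. q=(3,10) nearest=6 d=3 new=(3,10) → add node 10 parent=6 cost=9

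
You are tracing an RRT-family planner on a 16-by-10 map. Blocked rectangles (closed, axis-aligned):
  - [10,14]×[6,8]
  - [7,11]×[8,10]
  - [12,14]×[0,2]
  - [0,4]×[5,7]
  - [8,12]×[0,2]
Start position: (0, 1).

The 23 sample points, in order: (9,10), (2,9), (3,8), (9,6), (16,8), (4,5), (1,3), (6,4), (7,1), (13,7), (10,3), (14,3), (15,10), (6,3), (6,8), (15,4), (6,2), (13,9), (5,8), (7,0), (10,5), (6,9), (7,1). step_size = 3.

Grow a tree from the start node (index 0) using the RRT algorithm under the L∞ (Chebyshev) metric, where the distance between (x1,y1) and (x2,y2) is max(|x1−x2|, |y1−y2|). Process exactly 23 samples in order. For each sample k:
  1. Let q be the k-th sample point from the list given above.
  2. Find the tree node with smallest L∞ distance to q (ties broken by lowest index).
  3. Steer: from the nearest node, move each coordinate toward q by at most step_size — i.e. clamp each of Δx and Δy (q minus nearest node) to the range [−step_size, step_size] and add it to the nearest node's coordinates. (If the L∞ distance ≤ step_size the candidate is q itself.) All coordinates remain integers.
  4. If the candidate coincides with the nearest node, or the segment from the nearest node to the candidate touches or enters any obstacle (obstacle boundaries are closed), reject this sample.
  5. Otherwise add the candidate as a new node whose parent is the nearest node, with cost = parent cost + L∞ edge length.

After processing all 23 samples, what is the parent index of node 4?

1. q=(9,10) nearest=0 d=9 new=(3,4) → add node 1 parent=0 cost=3
2. q=(2,9) nearest=1 d=5 new=(2,7) → blocked by [0,4]×[5,7], reject
3. q=(3,8) nearest=1 d=4 new=(3,7) → blocked by [0,4]×[5,7], reject
4. q=(9,6) nearest=1 d=6 new=(6,6) → add node 2 parent=1 cost=6
5. q=(16,8) nearest=2 d=10 new=(9,8) → blocked by [7,11]×[8,10], reject
6. q=(4,5) nearest=1 d=1 new=(4,5) → blocked by [0,4]×[5,7], reject
7. q=(1,3) nearest=0 d=2 new=(1,3) → add node 3 parent=0 cost=2
8. q=(6,4) nearest=2 d=2 new=(6,4) → add node 4 parent=2 cost=8
9. q=(7,1) nearest=4 d=3 new=(7,1) → add node 5 parent=4 cost=11
10. q=(13,7) nearest=5 d=6 new=(10,4) → blocked by [8,12]×[0,2], reject
11. q=(10,3) nearest=5 d=3 new=(10,3) → blocked by [8,12]×[0,2], reject
12. q=(14,3) nearest=5 d=7 new=(10,3) → blocked by [8,12]×[0,2], reject
13. q=(15,10) nearest=2 d=9 new=(9,9) → blocked by [7,11]×[8,10], reject
14. q=(6,3) nearest=4 d=1 new=(6,3) → add node 6 parent=4 cost=9
15. q=(6,8) nearest=2 d=2 new=(6,8) → add node 7 parent=2 cost=8
16. q=(15,4) nearest=5 d=8 new=(10,4) → blocked by [8,12]×[0,2], reject
17. q=(6,2) nearest=5 d=1 new=(6,2) → add node 8 parent=5 cost=12
18. q=(13,9) nearest=2 d=7 new=(9,9) → blocked by [7,11]×[8,10], reject
19. q=(5,8) nearest=7 d=1 new=(5,8) → add node 9 parent=7 cost=9
20. q=(7,0) nearest=5 d=1 new=(7,0) → add node 10 parent=5 cost=12
21. q=(10,5) nearest=2 d=4 new=(9,5) → add node 11 parent=2 cost=9
22. q=(6,9) nearest=7 d=1 new=(6,9) → add node 12 parent=7 cost=9
23. q=(7,1) nearest=5 d=0 → coincident, reject

Parent of node 4: 2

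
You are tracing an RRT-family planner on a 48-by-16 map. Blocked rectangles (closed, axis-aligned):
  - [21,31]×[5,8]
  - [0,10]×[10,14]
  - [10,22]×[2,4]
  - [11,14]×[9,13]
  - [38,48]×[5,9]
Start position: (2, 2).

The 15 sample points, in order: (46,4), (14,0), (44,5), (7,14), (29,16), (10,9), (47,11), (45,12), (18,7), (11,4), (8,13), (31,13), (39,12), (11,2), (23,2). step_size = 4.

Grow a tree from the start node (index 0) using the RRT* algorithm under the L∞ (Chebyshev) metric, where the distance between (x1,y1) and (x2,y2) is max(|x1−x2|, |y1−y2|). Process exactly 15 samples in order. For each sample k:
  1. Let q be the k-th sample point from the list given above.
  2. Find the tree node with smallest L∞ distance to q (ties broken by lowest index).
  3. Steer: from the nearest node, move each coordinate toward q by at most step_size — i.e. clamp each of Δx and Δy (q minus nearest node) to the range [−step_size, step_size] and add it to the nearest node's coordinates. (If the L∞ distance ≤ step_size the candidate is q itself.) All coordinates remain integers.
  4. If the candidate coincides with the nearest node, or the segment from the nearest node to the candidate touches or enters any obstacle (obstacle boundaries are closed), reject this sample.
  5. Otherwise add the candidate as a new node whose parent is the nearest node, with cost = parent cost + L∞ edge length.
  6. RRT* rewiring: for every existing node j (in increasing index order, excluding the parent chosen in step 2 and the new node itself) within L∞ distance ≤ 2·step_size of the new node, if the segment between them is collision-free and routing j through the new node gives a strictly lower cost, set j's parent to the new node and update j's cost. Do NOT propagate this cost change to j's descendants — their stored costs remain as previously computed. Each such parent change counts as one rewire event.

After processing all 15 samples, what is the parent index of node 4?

Parent of node 4: 3

1. q=(46,4) nearest=0 d=44 new=(6,4) → add node 1 parent=0 cost=4
2. q=(14,0) nearest=1 d=8 new=(10,0) → add node 2 parent=1 cost=8
3. q=(44,5) nearest=2 d=34 new=(14,4) → blocked by [10,22]×[2,4], reject
4. q=(7,14) nearest=1 d=10 new=(7,8) → add node 3 parent=1 cost=8
5. q=(29,16) nearest=2 d=19 new=(14,4) → blocked by [10,22]×[2,4], reject
6. q=(10,9) nearest=3 d=3 new=(10,9) → add node 4 parent=3 cost=11
7. q=(47,11) nearest=2 d=37 new=(14,4) → blocked by [10,22]×[2,4], reject
8. q=(45,12) nearest=2 d=35 new=(14,4) → blocked by [10,22]×[2,4], reject
9. q=(18,7) nearest=2 d=8 new=(14,4) → blocked by [10,22]×[2,4], reject
10. q=(11,4) nearest=2 d=4 new=(11,4) → blocked by [10,22]×[2,4], reject
11. q=(8,13) nearest=4 d=4 new=(8,13) → blocked by [0,10]×[10,14], reject
12. q=(31,13) nearest=2 d=21 new=(14,4) → blocked by [10,22]×[2,4], reject
13. q=(39,12) nearest=2 d=29 new=(14,4) → blocked by [10,22]×[2,4], reject
14. q=(11,2) nearest=2 d=2 new=(11,2) → blocked by [10,22]×[2,4], reject
15. q=(23,2) nearest=2 d=13 new=(14,2) → blocked by [10,22]×[2,4], reject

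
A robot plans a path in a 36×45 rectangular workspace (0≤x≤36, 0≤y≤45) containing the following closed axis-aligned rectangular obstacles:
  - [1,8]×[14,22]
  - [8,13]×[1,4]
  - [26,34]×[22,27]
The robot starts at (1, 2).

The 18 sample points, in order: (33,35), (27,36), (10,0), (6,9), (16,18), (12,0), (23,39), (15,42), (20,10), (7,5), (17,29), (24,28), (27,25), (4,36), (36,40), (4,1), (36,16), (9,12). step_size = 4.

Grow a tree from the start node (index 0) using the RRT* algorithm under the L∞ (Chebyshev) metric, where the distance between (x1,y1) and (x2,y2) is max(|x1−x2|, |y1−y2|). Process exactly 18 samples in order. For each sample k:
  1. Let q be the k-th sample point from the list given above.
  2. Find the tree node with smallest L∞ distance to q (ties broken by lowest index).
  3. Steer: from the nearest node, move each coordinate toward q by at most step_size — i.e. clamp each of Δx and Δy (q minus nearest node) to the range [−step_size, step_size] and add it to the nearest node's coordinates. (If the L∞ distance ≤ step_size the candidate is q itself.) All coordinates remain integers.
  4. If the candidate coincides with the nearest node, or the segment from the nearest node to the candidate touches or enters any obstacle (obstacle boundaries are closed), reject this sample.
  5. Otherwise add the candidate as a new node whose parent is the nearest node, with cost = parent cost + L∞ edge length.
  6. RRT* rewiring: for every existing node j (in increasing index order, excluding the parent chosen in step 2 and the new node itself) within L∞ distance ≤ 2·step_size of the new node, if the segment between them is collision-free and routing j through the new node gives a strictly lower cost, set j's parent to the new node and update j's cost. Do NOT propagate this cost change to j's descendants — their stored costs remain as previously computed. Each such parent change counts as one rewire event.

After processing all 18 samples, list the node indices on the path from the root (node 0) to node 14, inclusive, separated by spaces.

Path: 0 14

1. q=(33,35) nearest=0 d=33 new=(5,6) → add node 1 parent=0 cost=4
2. q=(27,36) nearest=1 d=30 new=(9,10) → add node 2 parent=1 cost=8
3. q=(10,0) nearest=1 d=6 new=(9,2) → blocked by [8,13]×[1,4], reject
4. q=(6,9) nearest=1 d=3 new=(6,9) → add node 3 parent=1 cost=7
5. q=(16,18) nearest=2 d=8 new=(13,14) → add node 4 parent=2 cost=12
6. q=(12,0) nearest=1 d=7 new=(9,2) → blocked by [8,13]×[1,4], reject
7. q=(23,39) nearest=4 d=25 new=(17,18) → add node 5 parent=4 cost=16
8. q=(15,42) nearest=5 d=24 new=(15,22) → add node 6 parent=5 cost=20
9. q=(20,10) nearest=4 d=7 new=(17,10) → add node 7 parent=4 cost=16
10. q=(7,5) nearest=1 d=2 new=(7,5) → add node 8 parent=1 cost=6
11. q=(17,29) nearest=6 d=7 new=(17,26) → add node 9 parent=6 cost=24
12. q=(24,28) nearest=9 d=7 new=(21,28) → add node 10 parent=9 cost=28
13. q=(27,25) nearest=10 d=6 new=(25,25) → add node 11 parent=10 cost=32
14. q=(4,36) nearest=9 d=13 new=(13,30) → add node 12 parent=9 cost=28
15. q=(36,40) nearest=10 d=15 new=(25,32) → add node 13 parent=10 cost=32
16. q=(4,1) nearest=0 d=3 new=(4,1) → add node 14 parent=0 cost=3
17. q=(36,16) nearest=11 d=11 new=(29,21) → blocked by [26,34]×[22,27], reject
18. q=(9,12) nearest=2 d=2 new=(9,12) → add node 15 parent=2 cost=10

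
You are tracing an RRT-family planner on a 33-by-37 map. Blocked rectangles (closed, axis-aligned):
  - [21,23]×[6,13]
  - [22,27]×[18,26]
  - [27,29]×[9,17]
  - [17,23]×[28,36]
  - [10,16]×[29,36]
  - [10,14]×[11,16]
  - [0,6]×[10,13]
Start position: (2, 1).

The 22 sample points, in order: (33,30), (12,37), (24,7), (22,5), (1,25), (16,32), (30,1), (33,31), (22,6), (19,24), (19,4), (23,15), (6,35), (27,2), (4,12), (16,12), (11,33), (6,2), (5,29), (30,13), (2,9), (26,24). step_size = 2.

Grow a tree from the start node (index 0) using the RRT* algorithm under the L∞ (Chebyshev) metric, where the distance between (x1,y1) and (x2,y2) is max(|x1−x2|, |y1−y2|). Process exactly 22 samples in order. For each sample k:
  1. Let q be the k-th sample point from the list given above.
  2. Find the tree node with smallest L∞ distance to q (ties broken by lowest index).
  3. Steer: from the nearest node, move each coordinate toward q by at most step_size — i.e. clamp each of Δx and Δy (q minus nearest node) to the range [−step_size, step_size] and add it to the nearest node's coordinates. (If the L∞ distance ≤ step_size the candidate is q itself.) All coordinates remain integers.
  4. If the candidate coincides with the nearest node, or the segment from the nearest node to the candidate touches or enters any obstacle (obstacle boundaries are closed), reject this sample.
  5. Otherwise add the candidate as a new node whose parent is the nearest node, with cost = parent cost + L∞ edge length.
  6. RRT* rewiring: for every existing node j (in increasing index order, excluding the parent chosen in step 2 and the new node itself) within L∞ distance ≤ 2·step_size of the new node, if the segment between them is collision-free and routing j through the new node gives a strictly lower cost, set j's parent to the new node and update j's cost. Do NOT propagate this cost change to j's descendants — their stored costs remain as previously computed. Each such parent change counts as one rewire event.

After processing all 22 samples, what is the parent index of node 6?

1. q=(33,30) nearest=0 d=31 new=(4,3) → add node 1 parent=0 cost=2
2. q=(12,37) nearest=1 d=34 new=(6,5) → add node 2 parent=1 cost=4
3. q=(24,7) nearest=2 d=18 new=(8,7) → add node 3 parent=2 cost=6
4. q=(22,5) nearest=3 d=14 new=(10,5) → add node 4 parent=3 cost=8
5. q=(1,25) nearest=3 d=18 new=(6,9) → add node 5 parent=3 cost=8
6. q=(16,32) nearest=5 d=23 new=(8,11) → add node 6 parent=5 cost=10
7. q=(30,1) nearest=4 d=20 new=(12,3) → add node 7 parent=4 cost=10
8. q=(33,31) nearest=3 d=25 new=(10,9) → add node 8 parent=3 cost=8
9. q=(22,6) nearest=7 d=10 new=(14,5) → add node 9 parent=7 cost=12
10. q=(19,24) nearest=6 d=13 new=(10,13) → blocked by [10,14]×[11,16], reject
11. q=(19,4) nearest=9 d=5 new=(16,4) → add node 10 parent=9 cost=14
12. q=(23,15) nearest=9 d=10 new=(16,7) → add node 11 parent=9 cost=14
13. q=(6,35) nearest=6 d=24 new=(6,13) → blocked by [0,6]×[10,13], reject
14. q=(27,2) nearest=10 d=11 new=(18,2) → add node 12 parent=10 cost=16
15. q=(4,12) nearest=5 d=3 new=(4,11) → blocked by [0,6]×[10,13], reject
16. q=(16,12) nearest=11 d=5 new=(16,9) → add node 13 parent=11 cost=16
17. q=(11,33) nearest=6 d=22 new=(10,13) → blocked by [10,14]×[11,16], reject
18. q=(6,2) nearest=1 d=2 new=(6,2) → add node 14 parent=1 cost=4
19. q=(5,29) nearest=6 d=18 new=(6,13) → blocked by [0,6]×[10,13], reject
20. q=(30,13) nearest=12 d=12 new=(20,4) → add node 15 parent=12 cost=18
21. q=(2,9) nearest=2 d=4 new=(4,7) → add node 16 parent=2 cost=6
22. q=(26,24) nearest=13 d=15 new=(18,11) → add node 17 parent=13 cost=18

Parent of node 6: 5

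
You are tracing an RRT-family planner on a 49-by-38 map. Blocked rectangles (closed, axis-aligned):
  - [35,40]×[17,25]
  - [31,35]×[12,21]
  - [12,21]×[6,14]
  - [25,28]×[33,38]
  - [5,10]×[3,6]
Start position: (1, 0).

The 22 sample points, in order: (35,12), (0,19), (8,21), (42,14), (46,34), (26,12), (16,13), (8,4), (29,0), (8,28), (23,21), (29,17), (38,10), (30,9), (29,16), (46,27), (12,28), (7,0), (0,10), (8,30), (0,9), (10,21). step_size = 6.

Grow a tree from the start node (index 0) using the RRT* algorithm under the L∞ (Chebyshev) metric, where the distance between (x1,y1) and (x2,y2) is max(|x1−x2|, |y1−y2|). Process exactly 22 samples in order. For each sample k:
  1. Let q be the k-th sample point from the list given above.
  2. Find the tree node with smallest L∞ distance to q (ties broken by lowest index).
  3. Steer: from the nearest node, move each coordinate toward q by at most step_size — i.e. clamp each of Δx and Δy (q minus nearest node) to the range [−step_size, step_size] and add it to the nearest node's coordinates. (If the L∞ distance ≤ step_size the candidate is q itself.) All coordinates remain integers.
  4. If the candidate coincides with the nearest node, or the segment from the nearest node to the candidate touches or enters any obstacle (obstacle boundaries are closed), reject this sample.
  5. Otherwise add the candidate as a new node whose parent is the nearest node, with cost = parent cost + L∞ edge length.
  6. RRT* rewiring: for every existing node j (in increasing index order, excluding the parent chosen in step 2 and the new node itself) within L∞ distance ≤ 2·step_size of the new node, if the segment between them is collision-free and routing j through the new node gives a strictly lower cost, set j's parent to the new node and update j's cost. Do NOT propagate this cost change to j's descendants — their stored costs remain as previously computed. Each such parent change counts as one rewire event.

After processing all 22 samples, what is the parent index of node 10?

Parent of node 10: 4

1. q=(35,12) nearest=0 d=34 new=(7,6) → blocked by [5,10]×[3,6], reject
2. q=(0,19) nearest=0 d=19 new=(0,6) → add node 1 parent=0 cost=6
3. q=(8,21) nearest=1 d=15 new=(6,12) → add node 2 parent=1 cost=12
4. q=(42,14) nearest=2 d=36 new=(12,14) → blocked by [12,21]×[6,14], reject
5. q=(46,34) nearest=2 d=40 new=(12,18) → add node 3 parent=2 cost=18
6. q=(26,12) nearest=3 d=14 new=(18,12) → blocked by [12,21]×[6,14], reject
7. q=(16,13) nearest=3 d=5 new=(16,13) → blocked by [12,21]×[6,14], reject
8. q=(8,4) nearest=0 d=7 new=(7,4) → blocked by [5,10]×[3,6], reject
9. q=(29,0) nearest=3 d=18 new=(18,12) → blocked by [12,21]×[6,14], reject
10. q=(8,28) nearest=3 d=10 new=(8,24) → add node 4 parent=3 cost=24
11. q=(23,21) nearest=3 d=11 new=(18,21) → add node 5 parent=3 cost=24
12. q=(29,17) nearest=5 d=11 new=(24,17) → add node 6 parent=5 cost=30
13. q=(38,10) nearest=6 d=14 new=(30,11) → add node 7 parent=6 cost=36
14. q=(30,9) nearest=7 d=2 new=(30,9) → add node 8 parent=7 cost=38
15. q=(29,16) nearest=6 d=5 new=(29,16) → add node 9 parent=6 cost=35
16. q=(46,27) nearest=7 d=16 new=(36,17) → blocked by [35,40]×[17,25], reject
17. q=(12,28) nearest=4 d=4 new=(12,28) → add node 10 parent=4 cost=28
18. q=(7,0) nearest=0 d=6 new=(7,0) → add node 11 parent=0 cost=6
19. q=(0,10) nearest=1 d=4 new=(0,10) → add node 12 parent=1 cost=10
20. q=(8,30) nearest=10 d=4 new=(8,30) → add node 13 parent=10 cost=32
21. q=(0,9) nearest=12 d=1 new=(0,9) → add node 14 parent=12 cost=11
22. q=(10,21) nearest=3 d=3 new=(10,21) → add node 15 parent=3 cost=21; rewire 13→15 (30<32)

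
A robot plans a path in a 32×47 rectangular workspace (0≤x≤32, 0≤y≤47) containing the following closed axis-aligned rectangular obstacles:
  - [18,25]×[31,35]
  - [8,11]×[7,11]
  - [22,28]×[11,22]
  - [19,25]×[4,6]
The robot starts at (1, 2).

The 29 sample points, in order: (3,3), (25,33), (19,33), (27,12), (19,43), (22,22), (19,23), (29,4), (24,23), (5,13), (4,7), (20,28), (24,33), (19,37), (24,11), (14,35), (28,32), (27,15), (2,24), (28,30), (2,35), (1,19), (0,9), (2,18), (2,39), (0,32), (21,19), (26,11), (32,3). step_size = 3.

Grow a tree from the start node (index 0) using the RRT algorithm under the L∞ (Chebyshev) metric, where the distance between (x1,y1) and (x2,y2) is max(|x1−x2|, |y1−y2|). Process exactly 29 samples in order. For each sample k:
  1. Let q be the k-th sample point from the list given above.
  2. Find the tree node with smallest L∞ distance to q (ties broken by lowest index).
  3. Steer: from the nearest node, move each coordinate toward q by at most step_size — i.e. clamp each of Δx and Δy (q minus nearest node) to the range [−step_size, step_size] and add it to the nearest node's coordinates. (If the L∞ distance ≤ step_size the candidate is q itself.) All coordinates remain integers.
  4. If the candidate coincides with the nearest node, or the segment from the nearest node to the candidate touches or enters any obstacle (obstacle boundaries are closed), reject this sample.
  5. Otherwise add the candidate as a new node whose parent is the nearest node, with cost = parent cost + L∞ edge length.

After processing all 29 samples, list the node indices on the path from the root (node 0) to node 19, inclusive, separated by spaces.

Path: 0 1 2 4 6 7 8 10 15 19

1. q=(3,3) nearest=0 d=2 new=(3,3) → add node 1 parent=0 cost=2
2. q=(25,33) nearest=1 d=30 new=(6,6) → add node 2 parent=1 cost=5
3. q=(19,33) nearest=2 d=27 new=(9,9) → blocked by [8,11]×[7,11], reject
4. q=(27,12) nearest=2 d=21 new=(9,9) → blocked by [8,11]×[7,11], reject
5. q=(19,43) nearest=2 d=37 new=(9,9) → blocked by [8,11]×[7,11], reject
6. q=(22,22) nearest=2 d=16 new=(9,9) → blocked by [8,11]×[7,11], reject
7. q=(19,23) nearest=2 d=17 new=(9,9) → blocked by [8,11]×[7,11], reject
8. q=(29,4) nearest=2 d=23 new=(9,4) → add node 3 parent=2 cost=8
9. q=(24,23) nearest=2 d=18 new=(9,9) → blocked by [8,11]×[7,11], reject
10. q=(5,13) nearest=2 d=7 new=(5,9) → add node 4 parent=2 cost=8
11. q=(4,7) nearest=2 d=2 new=(4,7) → add node 5 parent=2 cost=7
12. q=(20,28) nearest=4 d=19 new=(8,12) → add node 6 parent=4 cost=11
13. q=(24,33) nearest=6 d=21 new=(11,15) → add node 7 parent=6 cost=14
14. q=(19,37) nearest=7 d=22 new=(14,18) → add node 8 parent=7 cost=17
15. q=(24,11) nearest=8 d=10 new=(17,15) → add node 9 parent=8 cost=20
16. q=(14,35) nearest=8 d=17 new=(14,21) → add node 10 parent=8 cost=20
17. q=(28,32) nearest=8 d=14 new=(17,21) → add node 11 parent=8 cost=20
18. q=(27,15) nearest=9 d=10 new=(20,15) → add node 12 parent=9 cost=23
19. q=(2,24) nearest=7 d=9 new=(8,18) → add node 13 parent=7 cost=17
20. q=(28,30) nearest=11 d=11 new=(20,24) → add node 14 parent=11 cost=23
21. q=(2,35) nearest=10 d=14 new=(11,24) → add node 15 parent=10 cost=23
22. q=(1,19) nearest=6 d=7 new=(5,15) → add node 16 parent=6 cost=14
23. q=(0,9) nearest=5 d=4 new=(1,9) → add node 17 parent=5 cost=10
24. q=(2,18) nearest=16 d=3 new=(2,18) → add node 18 parent=16 cost=17
25. q=(2,39) nearest=15 d=15 new=(8,27) → add node 19 parent=15 cost=26
26. q=(0,32) nearest=19 d=8 new=(5,30) → add node 20 parent=19 cost=29
27. q=(21,19) nearest=9 d=4 new=(20,18) → add node 21 parent=9 cost=23
28. q=(26,11) nearest=12 d=6 new=(23,12) → blocked by [22,28]×[11,22], reject
29. q=(32,3) nearest=12 d=12 new=(23,12) → blocked by [22,28]×[11,22], reject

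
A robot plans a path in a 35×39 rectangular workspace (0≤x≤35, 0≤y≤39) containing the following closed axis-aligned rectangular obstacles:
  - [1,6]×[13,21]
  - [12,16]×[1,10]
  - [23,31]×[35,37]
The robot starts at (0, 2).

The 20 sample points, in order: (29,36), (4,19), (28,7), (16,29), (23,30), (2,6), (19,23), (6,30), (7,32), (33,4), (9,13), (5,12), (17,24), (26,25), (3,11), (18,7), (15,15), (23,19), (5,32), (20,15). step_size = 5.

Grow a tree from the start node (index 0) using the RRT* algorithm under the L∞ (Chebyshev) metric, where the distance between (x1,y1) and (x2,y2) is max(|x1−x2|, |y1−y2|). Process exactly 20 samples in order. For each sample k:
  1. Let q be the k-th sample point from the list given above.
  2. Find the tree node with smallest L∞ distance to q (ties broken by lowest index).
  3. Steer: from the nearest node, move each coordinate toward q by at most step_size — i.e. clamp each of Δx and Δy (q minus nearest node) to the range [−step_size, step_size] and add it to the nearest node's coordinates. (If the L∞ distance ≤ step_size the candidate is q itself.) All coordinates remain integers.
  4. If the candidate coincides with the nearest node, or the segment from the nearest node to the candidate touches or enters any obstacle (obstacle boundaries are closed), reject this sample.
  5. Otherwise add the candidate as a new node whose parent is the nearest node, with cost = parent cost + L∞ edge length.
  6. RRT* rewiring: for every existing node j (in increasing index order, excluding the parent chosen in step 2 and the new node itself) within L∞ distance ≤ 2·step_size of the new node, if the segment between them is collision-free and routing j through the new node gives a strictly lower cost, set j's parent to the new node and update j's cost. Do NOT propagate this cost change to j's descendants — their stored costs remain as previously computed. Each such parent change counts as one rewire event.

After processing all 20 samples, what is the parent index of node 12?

Parent of node 12: 7

1. q=(29,36) nearest=0 d=34 new=(5,7) → add node 1 parent=0 cost=5
2. q=(4,19) nearest=1 d=12 new=(4,12) → add node 2 parent=1 cost=10
3. q=(28,7) nearest=1 d=23 new=(10,7) → add node 3 parent=1 cost=10
4. q=(16,29) nearest=2 d=17 new=(9,17) → blocked by [1,6]×[13,21], reject
5. q=(23,30) nearest=2 d=19 new=(9,17) → blocked by [1,6]×[13,21], reject
6. q=(2,6) nearest=1 d=3 new=(2,6) → add node 4 parent=1 cost=8
7. q=(19,23) nearest=2 d=15 new=(9,17) → blocked by [1,6]×[13,21], reject
8. q=(6,30) nearest=2 d=18 new=(6,17) → blocked by [1,6]×[13,21], reject
9. q=(7,32) nearest=2 d=20 new=(7,17) → blocked by [1,6]×[13,21], reject
10. q=(33,4) nearest=3 d=23 new=(15,4) → blocked by [12,16]×[1,10], reject
11. q=(9,13) nearest=2 d=5 new=(9,13) → add node 5 parent=2 cost=15
12. q=(5,12) nearest=2 d=1 new=(5,12) → add node 6 parent=2 cost=11
13. q=(17,24) nearest=5 d=11 new=(14,18) → add node 7 parent=5 cost=20
14. q=(26,25) nearest=7 d=12 new=(19,23) → add node 8 parent=7 cost=25
15. q=(3,11) nearest=2 d=1 new=(3,11) → add node 9 parent=2 cost=11
16. q=(18,7) nearest=3 d=8 new=(15,7) → blocked by [12,16]×[1,10], reject
17. q=(15,15) nearest=7 d=3 new=(15,15) → add node 10 parent=7 cost=23
18. q=(23,19) nearest=8 d=4 new=(23,19) → add node 11 parent=8 cost=29
19. q=(5,32) nearest=7 d=14 new=(9,23) → add node 12 parent=7 cost=25
20. q=(20,15) nearest=11 d=4 new=(20,15) → add node 13 parent=11 cost=33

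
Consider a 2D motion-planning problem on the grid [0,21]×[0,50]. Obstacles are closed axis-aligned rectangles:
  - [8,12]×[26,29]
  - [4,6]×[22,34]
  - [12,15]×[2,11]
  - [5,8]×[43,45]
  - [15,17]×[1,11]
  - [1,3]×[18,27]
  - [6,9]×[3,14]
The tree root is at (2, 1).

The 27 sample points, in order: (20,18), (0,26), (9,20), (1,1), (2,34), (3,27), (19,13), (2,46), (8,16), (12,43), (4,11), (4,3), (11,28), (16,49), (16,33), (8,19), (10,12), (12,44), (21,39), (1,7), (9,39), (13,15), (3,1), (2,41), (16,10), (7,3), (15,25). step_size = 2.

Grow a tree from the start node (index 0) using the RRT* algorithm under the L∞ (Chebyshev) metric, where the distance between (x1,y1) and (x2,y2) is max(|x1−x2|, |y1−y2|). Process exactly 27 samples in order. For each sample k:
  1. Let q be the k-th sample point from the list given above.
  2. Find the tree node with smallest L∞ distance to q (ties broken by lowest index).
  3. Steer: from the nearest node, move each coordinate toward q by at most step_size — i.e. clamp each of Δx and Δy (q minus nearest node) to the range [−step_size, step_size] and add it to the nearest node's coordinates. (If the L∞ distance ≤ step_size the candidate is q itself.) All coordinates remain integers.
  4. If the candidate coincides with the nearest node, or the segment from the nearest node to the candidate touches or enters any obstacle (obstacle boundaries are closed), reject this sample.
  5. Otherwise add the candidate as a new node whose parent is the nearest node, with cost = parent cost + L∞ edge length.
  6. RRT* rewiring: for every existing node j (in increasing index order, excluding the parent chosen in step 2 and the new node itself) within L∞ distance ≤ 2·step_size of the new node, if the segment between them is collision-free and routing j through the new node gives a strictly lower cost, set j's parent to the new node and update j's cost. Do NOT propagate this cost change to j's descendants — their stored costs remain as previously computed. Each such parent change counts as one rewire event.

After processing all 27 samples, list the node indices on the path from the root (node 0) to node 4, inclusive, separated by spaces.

1. q=(20,18) nearest=0 d=18 new=(4,3) → add node 1 parent=0 cost=2
2. q=(0,26) nearest=1 d=23 new=(2,5) → add node 2 parent=1 cost=4
3. q=(9,20) nearest=2 d=15 new=(4,7) → add node 3 parent=2 cost=6
4. q=(1,1) nearest=0 d=1 new=(1,1) → add node 4 parent=0 cost=1
5. q=(2,34) nearest=3 d=27 new=(2,9) → add node 5 parent=3 cost=8
6. q=(3,27) nearest=5 d=18 new=(3,11) → add node 6 parent=5 cost=10
7. q=(19,13) nearest=1 d=15 new=(6,5) → blocked by [6,9]×[3,14], reject
8. q=(2,46) nearest=6 d=35 new=(2,13) → add node 7 parent=6 cost=12
9. q=(8,16) nearest=6 d=5 new=(5,13) → add node 8 parent=6 cost=12
10. q=(12,43) nearest=7 d=30 new=(4,15) → add node 9 parent=7 cost=14
11. q=(4,11) nearest=6 d=1 new=(4,11) → add node 10 parent=6 cost=11
12. q=(4,3) nearest=1 d=0 → coincident, reject
13. q=(11,28) nearest=9 d=13 new=(6,17) → add node 11 parent=9 cost=16
14. q=(16,49) nearest=11 d=32 new=(8,19) → add node 12 parent=11 cost=18
15. q=(16,33) nearest=12 d=14 new=(10,21) → add node 13 parent=12 cost=20
16. q=(8,19) nearest=12 d=0 → coincident, reject
17. q=(10,12) nearest=8 d=5 new=(7,12) → blocked by [6,9]×[3,14], reject
18. q=(12,44) nearest=13 d=23 new=(12,23) → add node 14 parent=13 cost=22
19. q=(21,39) nearest=14 d=16 new=(14,25) → add node 15 parent=14 cost=24
20. q=(1,7) nearest=2 d=2 new=(1,7) → add node 16 parent=2 cost=6; rewire 10→16 (10<11)
21. q=(9,39) nearest=15 d=14 new=(12,27) → blocked by [8,12]×[26,29], reject
22. q=(13,15) nearest=12 d=5 new=(10,17) → add node 17 parent=12 cost=20
23. q=(3,1) nearest=0 d=1 new=(3,1) → add node 18 parent=0 cost=1
24. q=(2,41) nearest=15 d=16 new=(12,27) → blocked by [8,12]×[26,29], reject
25. q=(16,10) nearest=17 d=7 new=(12,15) → add node 19 parent=17 cost=22
26. q=(7,3) nearest=1 d=3 new=(6,3) → blocked by [6,9]×[3,14], reject
27. q=(15,25) nearest=15 d=1 new=(15,25) → add node 20 parent=15 cost=25

Path: 0 4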